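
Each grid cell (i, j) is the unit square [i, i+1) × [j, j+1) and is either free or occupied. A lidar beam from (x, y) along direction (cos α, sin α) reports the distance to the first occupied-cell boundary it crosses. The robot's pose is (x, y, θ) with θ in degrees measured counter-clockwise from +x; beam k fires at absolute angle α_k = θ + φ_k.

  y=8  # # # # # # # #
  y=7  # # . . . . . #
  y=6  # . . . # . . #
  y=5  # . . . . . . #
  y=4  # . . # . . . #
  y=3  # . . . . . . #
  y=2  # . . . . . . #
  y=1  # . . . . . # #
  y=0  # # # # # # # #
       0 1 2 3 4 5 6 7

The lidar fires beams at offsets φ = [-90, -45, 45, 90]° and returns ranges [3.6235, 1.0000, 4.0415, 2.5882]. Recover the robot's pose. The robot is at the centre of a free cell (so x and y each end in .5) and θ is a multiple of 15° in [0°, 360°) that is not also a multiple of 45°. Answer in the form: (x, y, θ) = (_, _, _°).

(x, y, θ) = (4.5, 5.5, 255°)

Candidates: 38 free-cell centres × 16 headings = 608 poses. Raycast each; keep the one whose scan matches to 4 dp.
  (1.5, 2.5, 105°): beam 1 = 5.6940 ≠ 3.6235 ✗
  (5.5, 4.5, 150°): beam 1 = 3.0000 ≠ 3.6235 ✗
  (6.5, 5.5, 75°): beam 1 = 0.5176 ≠ 3.6235 ✗
  (3.5, 1.5, 300°): beam 1 = 1.0000 ≠ 3.6235 ✗
  (4.5, 4.5, 30°): beam 1 = 3.0000 ≠ 3.6235 ✗
  …
  (4.5, 5.5, 255°): r_1=3.6235, r_2=1.0000, r_3=4.0415, r_4=2.5882 — all match ✓
Only this pose fits every beam.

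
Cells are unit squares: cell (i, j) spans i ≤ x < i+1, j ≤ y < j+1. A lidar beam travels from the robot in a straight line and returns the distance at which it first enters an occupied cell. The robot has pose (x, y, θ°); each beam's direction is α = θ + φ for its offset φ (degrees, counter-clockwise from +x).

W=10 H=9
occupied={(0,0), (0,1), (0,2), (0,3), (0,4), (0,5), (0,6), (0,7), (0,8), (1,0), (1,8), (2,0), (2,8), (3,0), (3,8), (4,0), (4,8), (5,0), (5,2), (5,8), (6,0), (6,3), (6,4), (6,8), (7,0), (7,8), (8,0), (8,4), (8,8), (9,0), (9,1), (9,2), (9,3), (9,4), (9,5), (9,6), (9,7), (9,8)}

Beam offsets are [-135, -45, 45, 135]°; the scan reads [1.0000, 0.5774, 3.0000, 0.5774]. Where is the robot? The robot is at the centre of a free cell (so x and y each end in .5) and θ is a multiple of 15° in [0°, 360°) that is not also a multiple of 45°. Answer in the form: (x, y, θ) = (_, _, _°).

(x, y, θ) = (7.5, 4.5, 15°)

Enumerate (i+0.5, j+0.5, θ) over the 52 free cells and 16 admissible headings. For each, cast all 4 beams and compare to the given ranges.
  (7.5, 4.5, 75°): beam 1 = 3.0000 ≠ 1.0000 ✗
  (1.5, 4.5, 255°): beam 3 = 4.0415 ≠ 3.0000 ✗
  (2.5, 2.5, 240°): beam 1 = 5.6940 ≠ 1.0000 ✗
  (4.5, 2.5, 60°): beam 1 = 1.5529 ≠ 1.0000 ✗
  …
  (7.5, 4.5, 15°): r_1=1.0000, r_2=0.5774, r_3=3.0000, r_4=0.5774 — all match ✓
Only this pose fits every beam.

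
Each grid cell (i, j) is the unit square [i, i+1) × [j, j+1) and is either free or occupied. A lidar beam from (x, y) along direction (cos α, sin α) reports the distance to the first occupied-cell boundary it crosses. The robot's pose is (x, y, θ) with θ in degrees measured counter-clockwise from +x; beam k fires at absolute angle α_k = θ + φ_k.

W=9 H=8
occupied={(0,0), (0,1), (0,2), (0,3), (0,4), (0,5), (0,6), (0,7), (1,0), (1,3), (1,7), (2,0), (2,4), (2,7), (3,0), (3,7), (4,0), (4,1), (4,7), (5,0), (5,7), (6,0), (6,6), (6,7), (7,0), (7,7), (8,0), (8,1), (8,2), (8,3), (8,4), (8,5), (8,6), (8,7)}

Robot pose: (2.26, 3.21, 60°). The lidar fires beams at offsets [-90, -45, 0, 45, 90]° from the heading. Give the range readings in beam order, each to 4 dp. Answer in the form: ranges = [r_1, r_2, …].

ranges = [2.4200, 5.9425, 0.9122, 0.8179, 0.3002]

beam 1: φ=-90°, α=330°
  dir = (cos 330°, sin 330°) = (0.8660, -0.5000); from cell (2,3)
  next x-line at t=0.8545, next y-line at t=0.4200; Δt_x=1.1547, Δt_y=2.0000
    y: enter (2,2) at t=0.4200
    x: enter (3,2) at t=0.8545
    x: enter (4,2) at t=2.0092
    y: enter (4,1) at t=2.4200 ← occupied
  → r_1 = 2.4200
beam 2: φ=-45°, α=15°
  dir = (cos 15°, sin 15°) = (0.9659, 0.2588); from cell (2,3)
  next x-line at t=0.7661, next y-line at t=3.0523; Δt_x=1.0353, Δt_y=3.8637
    x: enter (3,3) at t=0.7661
    x: enter (4,3) at t=1.8014
    x: enter (5,3) at t=2.8367
    y: enter (5,4) at t=3.0523
    x: enter (6,4) at t=3.8719
    x: enter (7,4) at t=4.9072
    x: enter (8,4) at t=5.9425 ← occupied
  → r_2 = 5.9425
beam 3: φ=0°, α=60°
  dir = (cos 60°, sin 60°) = (0.5000, 0.8660); from cell (2,3)
  next x-line at t=1.4800, next y-line at t=0.9122; Δt_x=2.0000, Δt_y=1.1547
    y: enter (2,4) at t=0.9122 ← occupied
  → r_3 = 0.9122
beam 4: φ=45°, α=105°
  dir = (cos 105°, sin 105°) = (-0.2588, 0.9659); from cell (2,3)
  next x-line at t=1.0046, next y-line at t=0.8179; Δt_x=3.8637, Δt_y=1.0353
    y: enter (2,4) at t=0.8179 ← occupied
  → r_4 = 0.8179
beam 5: φ=90°, α=150°
  dir = (cos 150°, sin 150°) = (-0.8660, 0.5000); from cell (2,3)
  next x-line at t=0.3002, next y-line at t=1.5800; Δt_x=1.1547, Δt_y=2.0000
    x: enter (1,3) at t=0.3002 ← occupied
  → r_5 = 0.3002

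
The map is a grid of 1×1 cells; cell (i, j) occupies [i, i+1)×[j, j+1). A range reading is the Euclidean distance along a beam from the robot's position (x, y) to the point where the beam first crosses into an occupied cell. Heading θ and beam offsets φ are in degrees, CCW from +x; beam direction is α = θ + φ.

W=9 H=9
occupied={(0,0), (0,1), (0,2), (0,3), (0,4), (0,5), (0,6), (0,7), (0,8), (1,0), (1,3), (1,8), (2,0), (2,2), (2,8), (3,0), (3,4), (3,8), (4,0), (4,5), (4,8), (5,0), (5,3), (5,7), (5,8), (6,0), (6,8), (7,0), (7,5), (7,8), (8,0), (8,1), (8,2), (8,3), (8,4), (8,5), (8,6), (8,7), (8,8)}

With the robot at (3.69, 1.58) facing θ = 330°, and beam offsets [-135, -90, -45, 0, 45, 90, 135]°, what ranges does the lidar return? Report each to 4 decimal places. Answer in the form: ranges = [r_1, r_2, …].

beam 1: φ=-135°, α=195°
  cosα=-0.9659 sinα=-0.2588 | (3,1) | tMaxX 0.7143 tMaxY 2.2409 | tΔX 1.0353 tΔY 3.8637
    t=0.7143 [x] (2,1)
    t=1.7496 [x] (1,1)
    t=2.2409 [y] (1,0) — stop
  → r_1 = 2.2409
beam 2: φ=-90°, α=240°
  cosα=-0.5000 sinα=-0.8660 | (3,1) | tMaxX 1.3800 tMaxY 0.6697 | tΔX 2.0000 tΔY 1.1547
    t=0.6697 [y] (3,0) — stop
  → r_2 = 0.6697
beam 3: φ=-45°, α=285°
  cosα=0.2588 sinα=-0.9659 | (3,1) | tMaxX 1.1977 tMaxY 0.6005 | tΔX 3.8637 tΔY 1.0353
    t=0.6005 [y] (3,0) — stop
  → r_3 = 0.6005
beam 4: φ=0°, α=330°
  cosα=0.8660 sinα=-0.5000 | (3,1) | tMaxX 0.3580 tMaxY 1.1600 | tΔX 1.1547 tΔY 2.0000
    t=0.3580 [x] (4,1)
    t=1.1600 [y] (4,0) — stop
  → r_4 = 1.1600
beam 5: φ=45°, α=15°
  cosα=0.9659 sinα=0.2588 | (3,1) | tMaxX 0.3209 tMaxY 1.6228 | tΔX 1.0353 tΔY 3.8637
    t=0.3209 [x] (4,1)
    t=1.3562 [x] (5,1)
    t=1.6228 [y] (5,2)
    t=2.3915 [x] (6,2)
    t=3.4268 [x] (7,2)
    t=4.4620 [x] (8,2) — stop
  → r_5 = 4.4620
beam 6: φ=90°, α=60°
  cosα=0.5000 sinα=0.8660 | (3,1) | tMaxX 0.6200 tMaxY 0.4850 | tΔX 2.0000 tΔY 1.1547
    t=0.4850 [y] (3,2)
    t=0.6200 [x] (4,2)
    t=1.6397 [y] (4,3)
    t=2.6200 [x] (5,3) — stop
  → r_6 = 2.6200
beam 7: φ=135°, α=105°
  cosα=-0.2588 sinα=0.9659 | (3,1) | tMaxX 2.6660 tMaxY 0.4348 | tΔX 3.8637 tΔY 1.0353
    t=0.4348 [y] (3,2)
    t=1.4701 [y] (3,3)
    t=2.5054 [y] (3,4) — stop
  → r_7 = 2.5054

ranges = [2.2409, 0.6697, 0.6005, 1.1600, 4.4620, 2.6200, 2.5054]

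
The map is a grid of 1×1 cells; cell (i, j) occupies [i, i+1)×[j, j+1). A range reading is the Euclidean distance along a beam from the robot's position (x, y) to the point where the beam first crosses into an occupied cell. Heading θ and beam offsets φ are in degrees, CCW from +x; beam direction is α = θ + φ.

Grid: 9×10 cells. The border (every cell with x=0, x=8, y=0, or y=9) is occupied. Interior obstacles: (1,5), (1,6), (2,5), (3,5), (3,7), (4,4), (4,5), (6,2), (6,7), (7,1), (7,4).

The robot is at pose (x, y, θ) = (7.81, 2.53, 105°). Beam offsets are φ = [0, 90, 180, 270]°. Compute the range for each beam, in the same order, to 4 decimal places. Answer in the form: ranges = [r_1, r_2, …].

ranges = [1.5219, 0.8386, 0.5487, 0.1967]

beam 1: φ=0°, α=105°
  dir = (cos 105°, sin 105°) = (-0.2588, 0.9659); from cell (7,2)
  next x-line at t=3.1296, next y-line at t=0.4866; Δt_x=3.8637, Δt_y=1.0353
    y: enter (7,3) at t=0.4866
    y: enter (7,4) at t=1.5219 ← occupied
  → r_1 = 1.5219
beam 2: φ=90°, α=195°
  dir = (cos 195°, sin 195°) = (-0.9659, -0.2588); from cell (7,2)
  next x-line at t=0.8386, next y-line at t=2.0478; Δt_x=1.0353, Δt_y=3.8637
    x: enter (6,2) at t=0.8386 ← occupied
  → r_2 = 0.8386
beam 3: φ=180°, α=285°
  dir = (cos 285°, sin 285°) = (0.2588, -0.9659); from cell (7,2)
  next x-line at t=0.7341, next y-line at t=0.5487; Δt_x=3.8637, Δt_y=1.0353
    y: enter (7,1) at t=0.5487 ← occupied
  → r_3 = 0.5487
beam 4: φ=270°, α=15°
  dir = (cos 15°, sin 15°) = (0.9659, 0.2588); from cell (7,2)
  next x-line at t=0.1967, next y-line at t=1.8159; Δt_x=1.0353, Δt_y=3.8637
    x: enter (8,2) at t=0.1967 ← occupied
  → r_4 = 0.1967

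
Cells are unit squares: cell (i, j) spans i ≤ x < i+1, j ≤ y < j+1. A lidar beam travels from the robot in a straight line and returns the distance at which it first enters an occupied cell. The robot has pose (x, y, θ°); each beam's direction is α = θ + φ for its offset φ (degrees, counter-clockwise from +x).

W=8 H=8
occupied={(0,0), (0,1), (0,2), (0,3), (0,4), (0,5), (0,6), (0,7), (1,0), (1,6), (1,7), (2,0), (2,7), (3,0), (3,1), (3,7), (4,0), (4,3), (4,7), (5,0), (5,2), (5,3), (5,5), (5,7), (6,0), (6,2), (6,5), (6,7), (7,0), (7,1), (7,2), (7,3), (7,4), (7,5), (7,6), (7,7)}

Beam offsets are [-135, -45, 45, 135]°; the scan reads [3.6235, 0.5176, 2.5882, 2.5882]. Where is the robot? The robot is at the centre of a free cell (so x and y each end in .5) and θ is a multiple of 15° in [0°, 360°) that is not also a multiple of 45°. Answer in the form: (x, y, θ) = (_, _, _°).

(x, y, θ) = (4.5, 4.5, 300°)

Enumerate (i+0.5, j+0.5, θ) over the 28 free cells and 16 admissible headings. For each, cast all 4 beams and compare to the given ranges.
  (1.5, 3.5, 150°): beam 1 = 5.6940 ≠ 3.6235 ✗
  (2.5, 5.5, 165°): beam 1 = 3.0000 ≠ 3.6235 ✗
  (1.5, 2.5, 150°): beam 1 = 2.5882 ≠ 3.6235 ✗
  (4.5, 5.5, 330°): beam 2 = 1.5529 ≠ 0.5176 ✗
  (4.5, 4.5, 75°): beam 1 = 0.5774 ≠ 3.6235 ✗
  …
  (4.5, 4.5, 300°): r_1=3.6235, r_2=0.5176, r_3=2.5882, r_4=2.5882 — all match ✓
Only this pose fits every beam.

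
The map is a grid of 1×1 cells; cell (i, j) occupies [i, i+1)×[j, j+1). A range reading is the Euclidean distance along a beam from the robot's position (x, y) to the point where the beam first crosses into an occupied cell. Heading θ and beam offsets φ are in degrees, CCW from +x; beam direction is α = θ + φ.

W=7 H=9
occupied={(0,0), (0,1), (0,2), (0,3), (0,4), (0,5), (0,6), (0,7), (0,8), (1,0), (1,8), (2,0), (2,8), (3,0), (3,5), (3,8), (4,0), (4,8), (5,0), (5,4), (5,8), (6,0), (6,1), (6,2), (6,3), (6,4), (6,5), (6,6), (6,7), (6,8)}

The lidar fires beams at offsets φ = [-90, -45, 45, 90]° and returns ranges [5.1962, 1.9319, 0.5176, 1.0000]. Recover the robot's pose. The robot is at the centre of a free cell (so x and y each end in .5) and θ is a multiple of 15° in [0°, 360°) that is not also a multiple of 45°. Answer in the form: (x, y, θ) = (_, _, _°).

(x, y, θ) = (1.5, 3.5, 150°)

The pose lattice has 33·16 = 528 candidates. Test each by forward raycasting.
  (3.5, 4.5, 60°): beam 1 = 2.8868 ≠ 5.1962 ✗
  (3.5, 1.5, 15°): beam 1 = 0.5176 ≠ 5.1962 ✗
  (3.5, 1.5, 30°): beam 1 = 0.5774 ≠ 5.1962 ✗
  …
  (1.5, 3.5, 150°): r_1=5.1962, r_2=1.9319, r_3=0.5176, r_4=1.0000 — all match ✓
Unique over the lattice → pose = (1.5, 3.5, 150°).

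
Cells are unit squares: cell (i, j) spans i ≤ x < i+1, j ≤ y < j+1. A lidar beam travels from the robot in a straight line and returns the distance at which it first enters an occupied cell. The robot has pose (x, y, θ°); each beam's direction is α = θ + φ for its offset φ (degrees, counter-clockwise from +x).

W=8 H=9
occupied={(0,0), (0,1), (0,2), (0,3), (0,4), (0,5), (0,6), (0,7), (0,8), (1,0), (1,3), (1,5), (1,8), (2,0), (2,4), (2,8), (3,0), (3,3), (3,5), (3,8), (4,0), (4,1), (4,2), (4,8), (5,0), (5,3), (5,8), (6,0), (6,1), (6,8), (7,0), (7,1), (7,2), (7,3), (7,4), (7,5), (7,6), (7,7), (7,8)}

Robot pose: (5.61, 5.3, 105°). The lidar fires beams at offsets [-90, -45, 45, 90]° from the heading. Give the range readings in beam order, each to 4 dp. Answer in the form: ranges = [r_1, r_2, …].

ranges = [1.4390, 2.7800, 5.3232, 2.7021]

beam 1: φ=-90°, α=15°
  d=(0.9659,0.2588)  start (5,5)  tX=0.4038 tY=2.7046  stride 1/|dx|=1.0353 1/|dy|=3.8637
    cross x-line → (6,5), t=0.4038
    cross x-line → (7,5), t=1.4390 (wall)
  → r_1 = 1.4390
beam 2: φ=-45°, α=60°
  d=(0.5000,0.8660)  start (5,5)  tX=0.7800 tY=0.8083  stride 1/|dx|=2.0000 1/|dy|=1.1547
    cross x-line → (6,5), t=0.7800
    cross y-line → (6,6), t=0.8083
    cross y-line → (6,7), t=1.9630
    cross x-line → (7,7), t=2.7800 (wall)
  → r_2 = 2.7800
beam 3: φ=45°, α=150°
  d=(-0.8660,0.5000)  start (5,5)  tX=0.7044 tY=1.4000  stride 1/|dx|=1.1547 1/|dy|=2.0000
    cross x-line → (4,5), t=0.7044
    cross y-line → (4,6), t=1.4000
    cross x-line → (3,6), t=1.8591
    cross x-line → (2,6), t=3.0138
    cross y-line → (2,7), t=3.4000
    cross x-line → (1,7), t=4.1685
    cross x-line → (0,7), t=5.3232 (wall)
  → r_3 = 5.3232
beam 4: φ=90°, α=195°
  d=(-0.9659,-0.2588)  start (5,5)  tX=0.6315 tY=1.1591  stride 1/|dx|=1.0353 1/|dy|=3.8637
    cross x-line → (4,5), t=0.6315
    cross y-line → (4,4), t=1.1591
    cross x-line → (3,4), t=1.6668
    cross x-line → (2,4), t=2.7021 (wall)
  → r_4 = 2.7021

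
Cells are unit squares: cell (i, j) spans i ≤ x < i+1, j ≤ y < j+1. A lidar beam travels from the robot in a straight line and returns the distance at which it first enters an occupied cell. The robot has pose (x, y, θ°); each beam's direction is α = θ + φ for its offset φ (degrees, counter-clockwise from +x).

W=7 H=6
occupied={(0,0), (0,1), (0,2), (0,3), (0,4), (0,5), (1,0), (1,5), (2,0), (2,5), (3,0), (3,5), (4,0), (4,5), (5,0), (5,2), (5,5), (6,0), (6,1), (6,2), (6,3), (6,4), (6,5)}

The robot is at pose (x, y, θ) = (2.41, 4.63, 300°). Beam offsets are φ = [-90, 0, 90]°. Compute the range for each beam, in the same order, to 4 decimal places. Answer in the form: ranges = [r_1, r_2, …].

ranges = [1.6281, 4.1916, 0.7400]

beam 1: φ=-90°, α=210°
  dir = (cos 210°, sin 210°) = (-0.8660, -0.5000); from cell (2,4)
  next x-line at t=0.4734, next y-line at t=1.2600; Δt_x=1.1547, Δt_y=2.0000
    x: enter (1,4) at t=0.4734
    y: enter (1,3) at t=1.2600
    x: enter (0,3) at t=1.6281 ← occupied
  → r_1 = 1.6281
beam 2: φ=0°, α=300°
  dir = (cos 300°, sin 300°) = (0.5000, -0.8660); from cell (2,4)
  next x-line at t=1.1800, next y-line at t=0.7275; Δt_x=2.0000, Δt_y=1.1547
    y: enter (2,3) at t=0.7275
    x: enter (3,3) at t=1.1800
    y: enter (3,2) at t=1.8822
    y: enter (3,1) at t=3.0369
    x: enter (4,1) at t=3.1800
    y: enter (4,0) at t=4.1916 ← occupied
  → r_2 = 4.1916
beam 3: φ=90°, α=30°
  dir = (cos 30°, sin 30°) = (0.8660, 0.5000); from cell (2,4)
  next x-line at t=0.6813, next y-line at t=0.7400; Δt_x=1.1547, Δt_y=2.0000
    x: enter (3,4) at t=0.6813
    y: enter (3,5) at t=0.7400 ← occupied
  → r_3 = 0.7400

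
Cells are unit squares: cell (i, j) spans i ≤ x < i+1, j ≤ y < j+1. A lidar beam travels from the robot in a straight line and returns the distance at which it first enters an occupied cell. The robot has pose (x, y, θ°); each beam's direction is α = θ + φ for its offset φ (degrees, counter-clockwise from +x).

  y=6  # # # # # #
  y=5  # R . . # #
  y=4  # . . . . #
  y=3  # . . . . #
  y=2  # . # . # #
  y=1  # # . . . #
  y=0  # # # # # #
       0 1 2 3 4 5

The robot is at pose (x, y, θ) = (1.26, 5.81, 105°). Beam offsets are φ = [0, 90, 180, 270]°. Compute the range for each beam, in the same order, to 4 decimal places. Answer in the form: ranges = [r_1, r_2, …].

beam 1: φ=0°, α=105°
  cosα=-0.2588 sinα=0.9659 | (1,5) | tMaxX 1.0046 tMaxY 0.1967 | tΔX 3.8637 tΔY 1.0353
    t=0.1967 [y] (1,6) — stop
  → r_1 = 0.1967
beam 2: φ=90°, α=195°
  cosα=-0.9659 sinα=-0.2588 | (1,5) | tMaxX 0.2692 tMaxY 3.1296 | tΔX 1.0353 tΔY 3.8637
    t=0.2692 [x] (0,5) — stop
  → r_2 = 0.2692
beam 3: φ=180°, α=285°
  cosα=0.2588 sinα=-0.9659 | (1,5) | tMaxX 2.8591 tMaxY 0.8386 | tΔX 3.8637 tΔY 1.0353
    t=0.8386 [y] (1,4)
    t=1.8738 [y] (1,3)
    t=2.8591 [x] (2,3)
    t=2.9091 [y] (2,2) — stop
  → r_3 = 2.9091
beam 4: φ=270°, α=15°
  cosα=0.9659 sinα=0.2588 | (1,5) | tMaxX 0.7661 tMaxY 0.7341 | tΔX 1.0353 tΔY 3.8637
    t=0.7341 [y] (1,6) — stop
  → r_4 = 0.7341

ranges = [0.1967, 0.2692, 2.9091, 0.7341]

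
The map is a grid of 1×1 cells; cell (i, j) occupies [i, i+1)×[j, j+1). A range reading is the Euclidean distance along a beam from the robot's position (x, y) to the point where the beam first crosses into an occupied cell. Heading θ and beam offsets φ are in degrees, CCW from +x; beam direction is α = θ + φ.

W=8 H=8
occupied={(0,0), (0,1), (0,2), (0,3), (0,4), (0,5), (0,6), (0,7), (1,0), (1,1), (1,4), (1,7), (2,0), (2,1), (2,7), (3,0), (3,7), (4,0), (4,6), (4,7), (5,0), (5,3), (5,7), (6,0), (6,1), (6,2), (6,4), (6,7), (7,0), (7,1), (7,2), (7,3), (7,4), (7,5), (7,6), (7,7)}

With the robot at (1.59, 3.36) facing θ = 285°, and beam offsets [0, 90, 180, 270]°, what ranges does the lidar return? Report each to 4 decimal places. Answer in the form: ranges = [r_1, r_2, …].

ranges = [1.4080, 4.5656, 0.6626, 0.6108]

beam 1: φ=0°, α=285°
  direction (0.2588, -0.9659); cell (1,3); t to first gridline: x 1.5841, y 0.3727 (then +3.8637 / +1.0353)
    (1,2) via y @ 0.3727
    (1,1) via y @ 1.4080  # hit
  → r_1 = 1.4080
beam 2: φ=90°, α=15°
  direction (0.9659, 0.2588); cell (1,3); t to first gridline: x 0.4245, y 2.4728 (then +1.0353 / +3.8637)
    (2,3) via x @ 0.4245
    (3,3) via x @ 1.4597
    (3,4) via y @ 2.4728
    (4,4) via x @ 2.4950
    (5,4) via x @ 3.5303
    (6,4) via x @ 4.5656  # hit
  → r_2 = 4.5656
beam 3: φ=180°, α=105°
  direction (-0.2588, 0.9659); cell (1,3); t to first gridline: x 2.2796, y 0.6626 (then +3.8637 / +1.0353)
    (1,4) via y @ 0.6626  # hit
  → r_3 = 0.6626
beam 4: φ=270°, α=195°
  direction (-0.9659, -0.2588); cell (1,3); t to first gridline: x 0.6108, y 1.3909 (then +1.0353 / +3.8637)
    (0,3) via x @ 0.6108  # hit
  → r_4 = 0.6108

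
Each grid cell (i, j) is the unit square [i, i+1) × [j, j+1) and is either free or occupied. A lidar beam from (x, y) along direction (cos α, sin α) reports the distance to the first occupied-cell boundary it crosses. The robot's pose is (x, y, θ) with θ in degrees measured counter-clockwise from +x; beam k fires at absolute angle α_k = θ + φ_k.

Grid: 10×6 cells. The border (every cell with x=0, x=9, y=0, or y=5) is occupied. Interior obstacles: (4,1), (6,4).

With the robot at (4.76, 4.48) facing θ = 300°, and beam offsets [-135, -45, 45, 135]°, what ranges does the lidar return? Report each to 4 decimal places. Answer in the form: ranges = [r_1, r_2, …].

ranges = [2.0091, 2.5675, 1.2837, 0.5383]

beam 1: φ=-135°, α=165°
  direction (-0.9659, 0.2588); cell (4,4); t to first gridline: x 0.7868, y 2.0091 (then +1.0353 / +3.8637)
    (3,4) via x @ 0.7868
    (2,4) via x @ 1.8221
    (2,5) via y @ 2.0091  # hit
  → r_1 = 2.0091
beam 2: φ=-45°, α=255°
  direction (-0.2588, -0.9659); cell (4,4); t to first gridline: x 2.9364, y 0.4969 (then +3.8637 / +1.0353)
    (4,3) via y @ 0.4969
    (4,2) via y @ 1.5322
    (4,1) via y @ 2.5675  # hit
  → r_2 = 2.5675
beam 3: φ=45°, α=345°
  direction (0.9659, -0.2588); cell (4,4); t to first gridline: x 0.2485, y 1.8546 (then +1.0353 / +3.8637)
    (5,4) via x @ 0.2485
    (6,4) via x @ 1.2837  # hit
  → r_3 = 1.2837
beam 4: φ=135°, α=75°
  direction (0.2588, 0.9659); cell (4,4); t to first gridline: x 0.9273, y 0.5383 (then +3.8637 / +1.0353)
    (4,5) via y @ 0.5383  # hit
  → r_4 = 0.5383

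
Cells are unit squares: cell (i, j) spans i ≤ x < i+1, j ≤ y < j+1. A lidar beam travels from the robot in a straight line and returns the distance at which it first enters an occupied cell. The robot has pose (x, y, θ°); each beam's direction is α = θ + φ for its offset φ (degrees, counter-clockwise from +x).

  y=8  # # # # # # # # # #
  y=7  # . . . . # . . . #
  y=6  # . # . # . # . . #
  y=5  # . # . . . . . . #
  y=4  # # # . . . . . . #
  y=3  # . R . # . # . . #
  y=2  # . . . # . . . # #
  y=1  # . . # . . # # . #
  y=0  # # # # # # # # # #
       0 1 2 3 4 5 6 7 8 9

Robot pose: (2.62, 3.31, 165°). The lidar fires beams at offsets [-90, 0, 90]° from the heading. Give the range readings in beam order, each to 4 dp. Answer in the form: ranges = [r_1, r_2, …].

ranges = [0.7143, 1.6771, 2.3915]

beam 1: φ=-90°, α=75°
  direction (0.2588, 0.9659); cell (2,3); t to first gridline: x 1.4682, y 0.7143 (then +3.8637 / +1.0353)
    (2,4) via y @ 0.7143  # hit
  → r_1 = 0.7143
beam 2: φ=0°, α=165°
  direction (-0.9659, 0.2588); cell (2,3); t to first gridline: x 0.6419, y 2.6660 (then +1.0353 / +3.8637)
    (1,3) via x @ 0.6419
    (0,3) via x @ 1.6771  # hit
  → r_2 = 1.6771
beam 3: φ=90°, α=255°
  direction (-0.2588, -0.9659); cell (2,3); t to first gridline: x 2.3955, y 0.3209 (then +3.8637 / +1.0353)
    (2,2) via y @ 0.3209
    (2,1) via y @ 1.3562
    (2,0) via y @ 2.3915  # hit
  → r_3 = 2.3915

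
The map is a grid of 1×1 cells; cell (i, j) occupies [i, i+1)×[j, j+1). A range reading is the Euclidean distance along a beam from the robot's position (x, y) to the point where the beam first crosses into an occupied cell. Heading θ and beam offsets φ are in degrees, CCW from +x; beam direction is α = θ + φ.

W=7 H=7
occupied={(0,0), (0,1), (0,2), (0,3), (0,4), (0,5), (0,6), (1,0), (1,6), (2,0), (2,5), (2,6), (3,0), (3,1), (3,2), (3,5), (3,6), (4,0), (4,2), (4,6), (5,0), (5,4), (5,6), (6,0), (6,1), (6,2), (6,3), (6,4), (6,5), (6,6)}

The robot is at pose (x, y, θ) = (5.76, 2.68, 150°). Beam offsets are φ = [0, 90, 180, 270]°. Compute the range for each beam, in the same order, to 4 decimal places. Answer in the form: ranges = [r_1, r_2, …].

beam 1: φ=0°, α=150°
  d=(-0.8660,0.5000)  start (5,2)  tX=0.8776 tY=0.6400  stride 1/|dx|=1.1547 1/|dy|=2.0000
    cross y-line → (5,3), t=0.6400
    cross x-line → (4,3), t=0.8776
    cross x-line → (3,3), t=2.0323
    cross y-line → (3,4), t=2.6400
    cross x-line → (2,4), t=3.1870
    cross x-line → (1,4), t=4.3417
    cross y-line → (1,5), t=4.6400
    cross x-line → (0,5), t=5.4964 (wall)
  → r_1 = 5.4964
beam 2: φ=90°, α=240°
  d=(-0.5000,-0.8660)  start (5,2)  tX=1.5200 tY=0.7852  stride 1/|dx|=2.0000 1/|dy|=1.1547
    cross y-line → (5,1), t=0.7852
    cross x-line → (4,1), t=1.5200
    cross y-line → (4,0), t=1.9399 (wall)
  → r_2 = 1.9399
beam 3: φ=180°, α=330°
  d=(0.8660,-0.5000)  start (5,2)  tX=0.2771 tY=1.3600  stride 1/|dx|=1.1547 1/|dy|=2.0000
    cross x-line → (6,2), t=0.2771 (wall)
  → r_3 = 0.2771
beam 4: φ=270°, α=60°
  d=(0.5000,0.8660)  start (5,2)  tX=0.4800 tY=0.3695  stride 1/|dx|=2.0000 1/|dy|=1.1547
    cross y-line → (5,3), t=0.3695
    cross x-line → (6,3), t=0.4800 (wall)
  → r_4 = 0.4800

ranges = [5.4964, 1.9399, 0.2771, 0.4800]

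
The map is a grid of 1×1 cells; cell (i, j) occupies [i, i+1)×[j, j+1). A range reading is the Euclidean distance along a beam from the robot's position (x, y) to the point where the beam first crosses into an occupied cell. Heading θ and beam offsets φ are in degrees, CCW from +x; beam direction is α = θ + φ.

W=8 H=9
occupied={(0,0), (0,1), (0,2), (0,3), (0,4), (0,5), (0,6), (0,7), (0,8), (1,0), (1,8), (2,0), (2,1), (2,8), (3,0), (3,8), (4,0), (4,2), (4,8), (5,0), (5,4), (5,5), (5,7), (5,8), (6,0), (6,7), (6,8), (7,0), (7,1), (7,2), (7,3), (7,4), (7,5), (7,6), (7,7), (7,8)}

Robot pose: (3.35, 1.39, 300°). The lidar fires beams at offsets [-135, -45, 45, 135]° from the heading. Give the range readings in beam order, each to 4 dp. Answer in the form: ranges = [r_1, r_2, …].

ranges = [0.3623, 0.4038, 1.5068, 6.3751]

beam 1: φ=-135°, α=165°
  direction (-0.9659, 0.2588); cell (3,1); t to first gridline: x 0.3623, y 2.3569 (then +1.0353 / +3.8637)
    (2,1) via x @ 0.3623  # hit
  → r_1 = 0.3623
beam 2: φ=-45°, α=255°
  direction (-0.2588, -0.9659); cell (3,1); t to first gridline: x 1.3523, y 0.4038 (then +3.8637 / +1.0353)
    (3,0) via y @ 0.4038  # hit
  → r_2 = 0.4038
beam 3: φ=45°, α=345°
  direction (0.9659, -0.2588); cell (3,1); t to first gridline: x 0.6729, y 1.5068 (then +1.0353 / +3.8637)
    (4,1) via x @ 0.6729
    (4,0) via y @ 1.5068  # hit
  → r_3 = 1.5068
beam 4: φ=135°, α=75°
  direction (0.2588, 0.9659); cell (3,1); t to first gridline: x 2.5114, y 0.6315 (then +3.8637 / +1.0353)
    (3,2) via y @ 0.6315
    (3,3) via y @ 1.6668
    (4,3) via x @ 2.5114
    (4,4) via y @ 2.7021
    (4,5) via y @ 3.7373
    (4,6) via y @ 4.7726
    (4,7) via y @ 5.8079
    (5,7) via x @ 6.3751  # hit
  → r_4 = 6.3751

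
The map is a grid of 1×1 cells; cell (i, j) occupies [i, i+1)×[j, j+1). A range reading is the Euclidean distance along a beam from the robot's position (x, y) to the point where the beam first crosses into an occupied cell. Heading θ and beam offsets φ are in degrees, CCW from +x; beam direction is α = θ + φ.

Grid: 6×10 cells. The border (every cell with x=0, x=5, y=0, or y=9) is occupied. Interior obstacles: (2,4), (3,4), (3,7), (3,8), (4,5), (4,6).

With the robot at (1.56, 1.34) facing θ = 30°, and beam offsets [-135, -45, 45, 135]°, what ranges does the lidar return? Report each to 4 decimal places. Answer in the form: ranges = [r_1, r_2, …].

ranges = [0.3520, 1.3137, 2.7538, 0.5798]

beam 1: φ=-135°, α=255°
  d=(-0.2588,-0.9659)  start (1,1)  tX=2.1637 tY=0.3520  stride 1/|dx|=3.8637 1/|dy|=1.0353
    cross y-line → (1,0), t=0.3520 (wall)
  → r_1 = 0.3520
beam 2: φ=-45°, α=345°
  d=(0.9659,-0.2588)  start (1,1)  tX=0.4555 tY=1.3137  stride 1/|dx|=1.0353 1/|dy|=3.8637
    cross x-line → (2,1), t=0.4555
    cross y-line → (2,0), t=1.3137 (wall)
  → r_2 = 1.3137
beam 3: φ=45°, α=75°
  d=(0.2588,0.9659)  start (1,1)  tX=1.7000 tY=0.6833  stride 1/|dx|=3.8637 1/|dy|=1.0353
    cross y-line → (1,2), t=0.6833
    cross x-line → (2,2), t=1.7000
    cross y-line → (2,3), t=1.7186
    cross y-line → (2,4), t=2.7538 (wall)
  → r_3 = 2.7538
beam 4: φ=135°, α=165°
  d=(-0.9659,0.2588)  start (1,1)  tX=0.5798 tY=2.5500  stride 1/|dx|=1.0353 1/|dy|=3.8637
    cross x-line → (0,1), t=0.5798 (wall)
  → r_4 = 0.5798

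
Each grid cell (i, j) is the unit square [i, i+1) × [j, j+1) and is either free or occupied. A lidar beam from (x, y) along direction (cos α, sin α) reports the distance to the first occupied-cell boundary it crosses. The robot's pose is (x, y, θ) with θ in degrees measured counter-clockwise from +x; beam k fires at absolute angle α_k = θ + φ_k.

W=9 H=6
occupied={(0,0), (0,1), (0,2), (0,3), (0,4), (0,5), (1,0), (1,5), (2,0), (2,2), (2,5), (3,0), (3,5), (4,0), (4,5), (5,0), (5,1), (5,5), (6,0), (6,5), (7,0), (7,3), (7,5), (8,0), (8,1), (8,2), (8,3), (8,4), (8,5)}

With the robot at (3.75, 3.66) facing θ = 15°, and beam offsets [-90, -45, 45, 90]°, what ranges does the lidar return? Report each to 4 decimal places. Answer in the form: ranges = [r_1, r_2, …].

ranges = [2.7538, 4.9075, 1.5473, 1.3873]

beam 1: φ=-90°, α=285°
  dir = (cos 285°, sin 285°) = (0.2588, -0.9659); from cell (3,3)
  next x-line at t=0.9659, next y-line at t=0.6833; Δt_x=3.8637, Δt_y=1.0353
    y: enter (3,2) at t=0.6833
    x: enter (4,2) at t=0.9659
    y: enter (4,1) at t=1.7186
    y: enter (4,0) at t=2.7538 ← occupied
  → r_1 = 2.7538
beam 2: φ=-45°, α=330°
  dir = (cos 330°, sin 330°) = (0.8660, -0.5000); from cell (3,3)
  next x-line at t=0.2887, next y-line at t=1.3200; Δt_x=1.1547, Δt_y=2.0000
    x: enter (4,3) at t=0.2887
    y: enter (4,2) at t=1.3200
    x: enter (5,2) at t=1.4434
    x: enter (6,2) at t=2.5981
    y: enter (6,1) at t=3.3200
    x: enter (7,1) at t=3.7528
    x: enter (8,1) at t=4.9075 ← occupied
  → r_2 = 4.9075
beam 3: φ=45°, α=60°
  dir = (cos 60°, sin 60°) = (0.5000, 0.8660); from cell (3,3)
  next x-line at t=0.5000, next y-line at t=0.3926; Δt_x=2.0000, Δt_y=1.1547
    y: enter (3,4) at t=0.3926
    x: enter (4,4) at t=0.5000
    y: enter (4,5) at t=1.5473 ← occupied
  → r_3 = 1.5473
beam 4: φ=90°, α=105°
  dir = (cos 105°, sin 105°) = (-0.2588, 0.9659); from cell (3,3)
  next x-line at t=2.8978, next y-line at t=0.3520; Δt_x=3.8637, Δt_y=1.0353
    y: enter (3,4) at t=0.3520
    y: enter (3,5) at t=1.3873 ← occupied
  → r_4 = 1.3873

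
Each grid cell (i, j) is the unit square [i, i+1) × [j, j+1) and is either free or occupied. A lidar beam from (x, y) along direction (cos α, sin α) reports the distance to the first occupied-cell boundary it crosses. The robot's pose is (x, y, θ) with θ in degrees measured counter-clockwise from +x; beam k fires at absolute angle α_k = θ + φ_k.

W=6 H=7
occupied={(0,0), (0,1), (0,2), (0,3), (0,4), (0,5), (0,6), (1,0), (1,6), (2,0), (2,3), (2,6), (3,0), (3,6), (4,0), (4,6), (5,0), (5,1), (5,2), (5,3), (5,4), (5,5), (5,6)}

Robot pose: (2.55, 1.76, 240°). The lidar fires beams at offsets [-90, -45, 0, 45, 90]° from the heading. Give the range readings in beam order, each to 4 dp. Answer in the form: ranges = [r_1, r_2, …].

beam 1: φ=-90°, α=150°
  dir = (cos 150°, sin 150°) = (-0.8660, 0.5000); from cell (2,1)
  next x-line at t=0.6351, next y-line at t=0.4800; Δt_x=1.1547, Δt_y=2.0000
    y: enter (2,2) at t=0.4800
    x: enter (1,2) at t=0.6351
    x: enter (0,2) at t=1.7898 ← occupied
  → r_1 = 1.7898
beam 2: φ=-45°, α=195°
  dir = (cos 195°, sin 195°) = (-0.9659, -0.2588); from cell (2,1)
  next x-line at t=0.5694, next y-line at t=2.9364; Δt_x=1.0353, Δt_y=3.8637
    x: enter (1,1) at t=0.5694
    x: enter (0,1) at t=1.6047 ← occupied
  → r_2 = 1.6047
beam 3: φ=0°, α=240°
  dir = (cos 240°, sin 240°) = (-0.5000, -0.8660); from cell (2,1)
  next x-line at t=1.1000, next y-line at t=0.8776; Δt_x=2.0000, Δt_y=1.1547
    y: enter (2,0) at t=0.8776 ← occupied
  → r_3 = 0.8776
beam 4: φ=45°, α=285°
  dir = (cos 285°, sin 285°) = (0.2588, -0.9659); from cell (2,1)
  next x-line at t=1.7387, next y-line at t=0.7868; Δt_x=3.8637, Δt_y=1.0353
    y: enter (2,0) at t=0.7868 ← occupied
  → r_4 = 0.7868
beam 5: φ=90°, α=330°
  dir = (cos 330°, sin 330°) = (0.8660, -0.5000); from cell (2,1)
  next x-line at t=0.5196, next y-line at t=1.5200; Δt_x=1.1547, Δt_y=2.0000
    x: enter (3,1) at t=0.5196
    y: enter (3,0) at t=1.5200 ← occupied
  → r_5 = 1.5200

ranges = [1.7898, 1.6047, 0.8776, 0.7868, 1.5200]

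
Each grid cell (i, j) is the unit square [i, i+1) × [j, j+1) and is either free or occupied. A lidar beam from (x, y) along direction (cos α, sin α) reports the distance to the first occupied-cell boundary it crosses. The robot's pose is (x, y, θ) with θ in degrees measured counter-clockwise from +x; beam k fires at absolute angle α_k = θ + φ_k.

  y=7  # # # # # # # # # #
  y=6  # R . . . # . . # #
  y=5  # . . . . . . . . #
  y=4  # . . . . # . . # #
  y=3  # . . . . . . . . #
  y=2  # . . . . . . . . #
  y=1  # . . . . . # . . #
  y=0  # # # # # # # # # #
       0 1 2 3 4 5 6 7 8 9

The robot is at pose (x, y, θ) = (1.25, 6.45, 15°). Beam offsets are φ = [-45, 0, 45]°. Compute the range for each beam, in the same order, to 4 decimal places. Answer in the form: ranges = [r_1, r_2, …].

ranges = [4.3301, 2.1250, 0.6351]

beam 1: φ=-45°, α=330°
  dir = (cos 330°, sin 330°) = (0.8660, -0.5000); from cell (1,6)
  next x-line at t=0.8660, next y-line at t=0.9000; Δt_x=1.1547, Δt_y=2.0000
    x: enter (2,6) at t=0.8660
    y: enter (2,5) at t=0.9000
    x: enter (3,5) at t=2.0207
    y: enter (3,4) at t=2.9000
    x: enter (4,4) at t=3.1754
    x: enter (5,4) at t=4.3301 ← occupied
  → r_1 = 4.3301
beam 2: φ=0°, α=15°
  dir = (cos 15°, sin 15°) = (0.9659, 0.2588); from cell (1,6)
  next x-line at t=0.7765, next y-line at t=2.1250; Δt_x=1.0353, Δt_y=3.8637
    x: enter (2,6) at t=0.7765
    x: enter (3,6) at t=1.8117
    y: enter (3,7) at t=2.1250 ← occupied
  → r_2 = 2.1250
beam 3: φ=45°, α=60°
  dir = (cos 60°, sin 60°) = (0.5000, 0.8660); from cell (1,6)
  next x-line at t=1.5000, next y-line at t=0.6351; Δt_x=2.0000, Δt_y=1.1547
    y: enter (1,7) at t=0.6351 ← occupied
  → r_3 = 0.6351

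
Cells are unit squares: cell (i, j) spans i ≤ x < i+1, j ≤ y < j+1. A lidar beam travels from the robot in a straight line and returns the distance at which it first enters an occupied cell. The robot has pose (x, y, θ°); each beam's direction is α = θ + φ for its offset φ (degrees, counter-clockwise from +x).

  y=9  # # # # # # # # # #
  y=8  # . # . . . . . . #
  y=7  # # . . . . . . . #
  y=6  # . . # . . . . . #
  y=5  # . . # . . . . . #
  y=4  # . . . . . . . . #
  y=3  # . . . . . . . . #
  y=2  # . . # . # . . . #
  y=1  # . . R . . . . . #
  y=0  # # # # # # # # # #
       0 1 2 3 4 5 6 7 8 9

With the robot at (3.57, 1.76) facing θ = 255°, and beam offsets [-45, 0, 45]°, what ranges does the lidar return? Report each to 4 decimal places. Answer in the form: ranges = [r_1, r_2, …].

ranges = [1.5200, 0.7868, 0.8776]

beam 1: φ=-45°, α=210°
  d=(-0.8660,-0.5000)  start (3,1)  tX=0.6582 tY=1.5200  stride 1/|dx|=1.1547 1/|dy|=2.0000
    cross x-line → (2,1), t=0.6582
    cross y-line → (2,0), t=1.5200 (wall)
  → r_1 = 1.5200
beam 2: φ=0°, α=255°
  d=(-0.2588,-0.9659)  start (3,1)  tX=2.2023 tY=0.7868  stride 1/|dx|=3.8637 1/|dy|=1.0353
    cross y-line → (3,0), t=0.7868 (wall)
  → r_2 = 0.7868
beam 3: φ=45°, α=300°
  d=(0.5000,-0.8660)  start (3,1)  tX=0.8600 tY=0.8776  stride 1/|dx|=2.0000 1/|dy|=1.1547
    cross x-line → (4,1), t=0.8600
    cross y-line → (4,0), t=0.8776 (wall)
  → r_3 = 0.8776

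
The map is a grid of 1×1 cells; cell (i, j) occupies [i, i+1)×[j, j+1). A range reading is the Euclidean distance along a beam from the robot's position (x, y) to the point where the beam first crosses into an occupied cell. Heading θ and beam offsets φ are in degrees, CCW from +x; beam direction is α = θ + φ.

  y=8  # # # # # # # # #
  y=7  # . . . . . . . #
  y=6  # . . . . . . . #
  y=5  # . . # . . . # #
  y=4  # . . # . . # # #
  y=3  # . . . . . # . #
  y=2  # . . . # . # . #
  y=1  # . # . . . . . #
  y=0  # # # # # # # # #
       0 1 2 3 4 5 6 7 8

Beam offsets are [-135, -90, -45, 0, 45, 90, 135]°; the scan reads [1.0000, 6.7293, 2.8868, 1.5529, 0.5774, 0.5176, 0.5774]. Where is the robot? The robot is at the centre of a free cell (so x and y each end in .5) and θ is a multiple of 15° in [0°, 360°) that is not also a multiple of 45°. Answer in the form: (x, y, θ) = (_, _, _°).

Candidates: 40 free-cell centres × 16 headings = 640 poses. Raycast each; keep the one whose scan matches to 4 dp.
  (2.5, 3.5, 255°): beam 1 = 3.0000 ≠ 1.0000 ✗
  (6.5, 7.5, 330°): beam 1 = 5.6940 ≠ 1.0000 ✗
  (7.5, 7.5, 240°): beam 1 = 0.5176 ≠ 1.0000 ✗
  (7.5, 6.5, 240°): beam 1 = 1.5529 ≠ 1.0000 ✗
  …
  (7.5, 7.5, 285°): r_1=1.0000, r_2=6.7293, r_3=2.8868, r_4=1.5529, r_5=0.5774, r_6=0.5176, r_7=0.5774 — all match ✓
No second candidate reproduces the full scan.

(x, y, θ) = (7.5, 7.5, 285°)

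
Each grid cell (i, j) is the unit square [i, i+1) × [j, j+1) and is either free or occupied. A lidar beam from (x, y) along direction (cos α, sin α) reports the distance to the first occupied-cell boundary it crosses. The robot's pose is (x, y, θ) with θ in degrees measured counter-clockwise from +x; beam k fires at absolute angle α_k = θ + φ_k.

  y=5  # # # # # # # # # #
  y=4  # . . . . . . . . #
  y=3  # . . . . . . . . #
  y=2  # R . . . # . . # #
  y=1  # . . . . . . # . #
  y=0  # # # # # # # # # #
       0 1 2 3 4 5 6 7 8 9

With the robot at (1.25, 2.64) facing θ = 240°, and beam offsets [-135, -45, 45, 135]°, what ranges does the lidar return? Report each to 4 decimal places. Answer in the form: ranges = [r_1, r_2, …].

beam 1: φ=-135°, α=105°
  dir = (cos 105°, sin 105°) = (-0.2588, 0.9659); from cell (1,2)
  next x-line at t=0.9659, next y-line at t=0.3727; Δt_x=3.8637, Δt_y=1.0353
    y: enter (1,3) at t=0.3727
    x: enter (0,3) at t=0.9659 ← occupied
  → r_1 = 0.9659
beam 2: φ=-45°, α=195°
  dir = (cos 195°, sin 195°) = (-0.9659, -0.2588); from cell (1,2)
  next x-line at t=0.2588, next y-line at t=2.4728; Δt_x=1.0353, Δt_y=3.8637
    x: enter (0,2) at t=0.2588 ← occupied
  → r_2 = 0.2588
beam 3: φ=45°, α=285°
  dir = (cos 285°, sin 285°) = (0.2588, -0.9659); from cell (1,2)
  next x-line at t=2.8978, next y-line at t=0.6626; Δt_x=3.8637, Δt_y=1.0353
    y: enter (1,1) at t=0.6626
    y: enter (1,0) at t=1.6979 ← occupied
  → r_3 = 1.6979
beam 4: φ=135°, α=15°
  dir = (cos 15°, sin 15°) = (0.9659, 0.2588); from cell (1,2)
  next x-line at t=0.7765, next y-line at t=1.3909; Δt_x=1.0353, Δt_y=3.8637
    x: enter (2,2) at t=0.7765
    y: enter (2,3) at t=1.3909
    x: enter (3,3) at t=1.8117
    x: enter (4,3) at t=2.8470
    x: enter (5,3) at t=3.8823
    x: enter (6,3) at t=4.9176
    y: enter (6,4) at t=5.2546
    x: enter (7,4) at t=5.9528
    x: enter (8,4) at t=6.9881
    x: enter (9,4) at t=8.0234 ← occupied
  → r_4 = 8.0234

ranges = [0.9659, 0.2588, 1.6979, 8.0234]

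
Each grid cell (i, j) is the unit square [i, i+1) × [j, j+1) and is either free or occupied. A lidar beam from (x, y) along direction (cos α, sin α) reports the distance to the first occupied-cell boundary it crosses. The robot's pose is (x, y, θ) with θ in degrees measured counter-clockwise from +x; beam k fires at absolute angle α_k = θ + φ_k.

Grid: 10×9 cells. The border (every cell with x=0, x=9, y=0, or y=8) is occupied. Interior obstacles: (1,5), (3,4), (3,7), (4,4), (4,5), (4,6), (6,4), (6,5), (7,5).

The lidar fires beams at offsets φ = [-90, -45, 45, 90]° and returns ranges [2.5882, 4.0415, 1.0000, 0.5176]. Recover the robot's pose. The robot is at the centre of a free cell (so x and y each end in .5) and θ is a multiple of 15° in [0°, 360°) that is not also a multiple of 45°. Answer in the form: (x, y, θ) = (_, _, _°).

Candidates: 47 free-cell centres × 16 headings = 752 poses. Raycast each; keep the one whose scan matches to 4 dp.
  (5.5, 5.5, 195°): beam 2 = 0.5774 ≠ 4.0415 ✗
  (4.5, 2.5, 15°): beam 1 = 1.5529 ≠ 2.5882 ✗
  (2.5, 2.5, 105°): beam 1 = 6.7293 ≠ 2.5882 ✗
  (2.5, 4.5, 285°): beam 1 = 1.5529 ≠ 2.5882 ✗
  (4.5, 7.5, 300°): beam 1 = 0.5774 ≠ 2.5882 ✗
  …
  (3.5, 1.5, 165°): r_1=2.5882, r_2=4.0415, r_3=1.0000, r_4=0.5176 — all match ✓
Only this pose fits every beam.

(x, y, θ) = (3.5, 1.5, 165°)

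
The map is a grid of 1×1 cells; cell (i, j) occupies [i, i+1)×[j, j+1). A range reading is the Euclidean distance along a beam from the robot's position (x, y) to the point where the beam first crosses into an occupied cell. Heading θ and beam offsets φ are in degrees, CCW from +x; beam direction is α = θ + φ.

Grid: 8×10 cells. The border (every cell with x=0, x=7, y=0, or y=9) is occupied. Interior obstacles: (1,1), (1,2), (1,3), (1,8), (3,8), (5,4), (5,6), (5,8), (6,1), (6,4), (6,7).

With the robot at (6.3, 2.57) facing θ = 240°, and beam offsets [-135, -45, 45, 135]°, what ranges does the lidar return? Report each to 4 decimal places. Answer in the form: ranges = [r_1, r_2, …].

beam 1: φ=-135°, α=105°
  direction (-0.2588, 0.9659); cell (6,2); t to first gridline: x 1.1591, y 0.4452 (then +3.8637 / +1.0353)
    (6,3) via y @ 0.4452
    (5,3) via x @ 1.1591
    (5,4) via y @ 1.4804  # hit
  → r_1 = 1.4804
beam 2: φ=-45°, α=195°
  direction (-0.9659, -0.2588); cell (6,2); t to first gridline: x 0.3106, y 2.2023 (then +1.0353 / +3.8637)
    (5,2) via x @ 0.3106
    (4,2) via x @ 1.3459
    (4,1) via y @ 2.2023
    (3,1) via x @ 2.3811
    (2,1) via x @ 3.4164
    (1,1) via x @ 4.4517  # hit
  → r_2 = 4.4517
beam 3: φ=45°, α=285°
  direction (0.2588, -0.9659); cell (6,2); t to first gridline: x 2.7046, y 0.5901 (then +3.8637 / +1.0353)
    (6,1) via y @ 0.5901  # hit
  → r_3 = 0.5901
beam 4: φ=135°, α=15°
  direction (0.9659, 0.2588); cell (6,2); t to first gridline: x 0.7247, y 1.6614 (then +1.0353 / +3.8637)
    (7,2) via x @ 0.7247  # hit
  → r_4 = 0.7247

ranges = [1.4804, 4.4517, 0.5901, 0.7247]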